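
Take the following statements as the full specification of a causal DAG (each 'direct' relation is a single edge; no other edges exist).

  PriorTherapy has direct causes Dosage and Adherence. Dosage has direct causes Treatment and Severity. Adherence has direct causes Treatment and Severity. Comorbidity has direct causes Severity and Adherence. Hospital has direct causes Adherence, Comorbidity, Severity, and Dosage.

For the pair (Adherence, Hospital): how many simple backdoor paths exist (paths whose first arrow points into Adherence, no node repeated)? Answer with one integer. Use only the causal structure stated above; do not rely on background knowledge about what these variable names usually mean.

6

A backdoor path from Adherence to Hospital is any simple undirected path whose first edge points into Adherence (i.e. leaves Adherence via a parent).
Parents of Adherence: {Severity, Treatment}.
Enumerating:
  P1: Adherence <- Severity -> Comorbidity -> Hospital
  P2: Adherence <- Severity -> Dosage -> Hospital
  P3: Adherence <- Severity -> Hospital
  P4: Adherence <- Treatment -> Dosage <- Severity -> Comorbidity -> Hospital
  P5: Adherence <- Treatment -> Dosage <- Severity -> Hospital
  P6: Adherence <- Treatment -> Dosage -> Hospital
That exhausts the simple backdoor paths. Count: 6.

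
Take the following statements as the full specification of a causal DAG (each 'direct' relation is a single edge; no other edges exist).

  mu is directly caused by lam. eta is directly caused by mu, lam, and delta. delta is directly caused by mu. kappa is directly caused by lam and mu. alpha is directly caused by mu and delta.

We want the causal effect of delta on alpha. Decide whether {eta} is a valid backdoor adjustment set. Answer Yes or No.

No

Backdoor paths from delta to alpha (paths whose first edge points into delta):
  P1: delta <- mu -> alpha
Condition 1 (no descendant of delta in the set): FAILS — eta is a descendant of delta.
Condition 2 (every backdoor path blocked by {eta}):
  P1: open — no interior node is in the conditioning set.
{eta} does not satisfy the backdoor criterion.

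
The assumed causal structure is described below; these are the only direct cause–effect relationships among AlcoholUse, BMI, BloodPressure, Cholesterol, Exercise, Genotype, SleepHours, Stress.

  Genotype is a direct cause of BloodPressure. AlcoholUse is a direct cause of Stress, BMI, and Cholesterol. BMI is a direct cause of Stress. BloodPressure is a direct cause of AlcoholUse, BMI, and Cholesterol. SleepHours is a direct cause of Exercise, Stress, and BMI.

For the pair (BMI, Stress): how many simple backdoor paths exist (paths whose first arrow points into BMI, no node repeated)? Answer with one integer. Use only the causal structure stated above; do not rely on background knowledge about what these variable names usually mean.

A backdoor path from BMI to Stress is any simple undirected path whose first edge points into BMI (i.e. leaves BMI via a parent).
Parents of BMI: {AlcoholUse, BloodPressure, SleepHours}.
Enumerating:
  P1: BMI <- SleepHours -> Stress
  P2: BMI <- BloodPressure -> AlcoholUse -> Stress
  P3: BMI <- BloodPressure -> Cholesterol <- AlcoholUse -> Stress
  P4: BMI <- AlcoholUse -> Stress
That exhausts the simple backdoor paths. Count: 4.

4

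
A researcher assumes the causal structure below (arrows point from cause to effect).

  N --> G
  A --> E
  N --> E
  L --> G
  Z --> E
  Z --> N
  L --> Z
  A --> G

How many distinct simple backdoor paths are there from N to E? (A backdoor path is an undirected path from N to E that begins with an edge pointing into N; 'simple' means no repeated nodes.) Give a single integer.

2

A backdoor path from N to E is any simple undirected path whose first edge points into N (i.e. leaves N via a parent).
Parents of N: {Z}.
Enumerating:
  P1: N <- Z <- L -> G <- A -> E
  P2: N <- Z -> E
That exhausts the simple backdoor paths. Count: 2.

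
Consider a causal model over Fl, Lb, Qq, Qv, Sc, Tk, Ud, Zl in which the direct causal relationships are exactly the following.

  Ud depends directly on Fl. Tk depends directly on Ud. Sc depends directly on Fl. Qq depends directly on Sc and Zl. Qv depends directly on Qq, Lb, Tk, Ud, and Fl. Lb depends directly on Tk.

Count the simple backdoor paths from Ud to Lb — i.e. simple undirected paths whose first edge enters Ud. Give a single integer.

A backdoor path from Ud to Lb is any simple undirected path whose first edge points into Ud (i.e. leaves Ud via a parent).
Parents of Ud: {Fl}.
Enumerating:
  P1: Ud <- Fl -> Sc -> Qq -> Qv <- Tk -> Lb
  P2: Ud <- Fl -> Sc -> Qq -> Qv <- Lb
  P3: Ud <- Fl -> Qv <- Tk -> Lb
  P4: Ud <- Fl -> Qv <- Lb
That exhausts the simple backdoor paths. Count: 4.

4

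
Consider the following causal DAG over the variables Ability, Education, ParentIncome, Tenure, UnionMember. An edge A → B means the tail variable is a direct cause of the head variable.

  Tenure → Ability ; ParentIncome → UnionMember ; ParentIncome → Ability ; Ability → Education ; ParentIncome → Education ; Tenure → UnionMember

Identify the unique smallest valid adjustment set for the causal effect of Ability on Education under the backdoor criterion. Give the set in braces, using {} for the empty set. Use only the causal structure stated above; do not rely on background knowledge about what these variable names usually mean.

{ParentIncome}

Variables eligible for adjustment (non-descendants of Ability, excluding Ability and Education): {ParentIncome, Tenure, UnionMember}.
Backdoor paths from Ability to Education:
  P1: Ability <- ParentIncome -> Education
  P2: Ability <- Tenure -> UnionMember <- ParentIncome -> Education
The empty set is not sufficient: P1 (Ability <- ParentIncome -> Education) has no collider blocking it and no conditioned non-collider, so it is open.
Try {ParentIncome}:
  P1: blocked at fork node ParentIncome ∈ conditioning set.
  P2: blocked at collider UnionMember (neither it nor any descendant is in the conditioning set).
{ParentIncome} contains no descendant of Ability and blocks every backdoor path.
No other singleton works — e.g. {Tenure} leaves P1 open — so {ParentIncome} is the unique smallest valid adjustment set.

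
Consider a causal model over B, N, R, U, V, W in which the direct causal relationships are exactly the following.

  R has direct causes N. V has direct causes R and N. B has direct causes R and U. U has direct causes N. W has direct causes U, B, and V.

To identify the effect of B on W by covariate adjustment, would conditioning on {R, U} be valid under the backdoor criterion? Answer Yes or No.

Yes

Backdoor paths from B to W (paths whose first edge points into B):
  P1: B <- U <- N -> R -> V -> W
  P2: B <- U <- N -> V -> W
  P3: B <- U -> W
  P4: B <- R <- N -> U -> W
  P5: B <- R <- N -> V -> W
  P6: B <- R -> V <- N -> U -> W
  P7: B <- R -> V -> W
Condition 1 (no descendant of B in the set): holds — descendants of B are {W}; none are in {R, U}.
Condition 2 (every backdoor path blocked by {R, U}):
  P1: blocked at chain node U ∈ conditioning set.
  P2: blocked at chain node U ∈ conditioning set.
  P3: blocked at fork node U ∈ conditioning set.
  P4: blocked at chain node R ∈ conditioning set.
  P5: blocked at chain node R ∈ conditioning set.
  P6: blocked at fork node R ∈ conditioning set.
  P7: blocked at fork node R ∈ conditioning set.
{R, U} satisfies the backdoor criterion.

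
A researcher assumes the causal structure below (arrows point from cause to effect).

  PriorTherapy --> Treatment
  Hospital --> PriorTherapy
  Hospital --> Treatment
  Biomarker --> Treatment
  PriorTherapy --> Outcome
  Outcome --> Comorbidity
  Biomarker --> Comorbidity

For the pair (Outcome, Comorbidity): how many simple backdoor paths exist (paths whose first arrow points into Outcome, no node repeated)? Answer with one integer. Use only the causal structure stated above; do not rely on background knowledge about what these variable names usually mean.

A backdoor path from Outcome to Comorbidity is any simple undirected path whose first edge points into Outcome (i.e. leaves Outcome via a parent).
Parents of Outcome: {PriorTherapy}.
Enumerating:
  P1: Outcome <- PriorTherapy <- Hospital -> Treatment <- Biomarker -> Comorbidity
  P2: Outcome <- PriorTherapy -> Treatment <- Biomarker -> Comorbidity
That exhausts the simple backdoor paths. Count: 2.

2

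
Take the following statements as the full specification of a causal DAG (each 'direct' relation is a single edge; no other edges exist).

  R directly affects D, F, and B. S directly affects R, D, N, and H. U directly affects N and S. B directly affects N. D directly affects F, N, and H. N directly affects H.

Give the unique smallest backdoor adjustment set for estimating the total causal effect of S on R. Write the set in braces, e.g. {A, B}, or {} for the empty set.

Variables eligible for adjustment (non-descendants of S, excluding S and R): {U}.
Backdoor paths from S to R:
  P1: S <- U -> N <- B <- R
  P2: S <- U -> N <- D <- R
  P3: S <- U -> N <- D -> F <- R
  P4: S <- U -> N -> H <- D <- R
  P5: S <- U -> N -> H <- D -> F <- R
Each backdoor path contains an unconditioned collider, so every path is already blocked with the empty conditioning set:
  P1: blocked at collider N (neither it nor any descendant is in the conditioning set).
  P2: blocked at collider N (neither it nor any descendant is in the conditioning set).
  P3: blocked at collider N (neither it nor any descendant is in the conditioning set).
  P4: blocked at collider H (neither it nor any descendant is in the conditioning set).
  P5: blocked at collider H (neither it nor any descendant is in the conditioning set).
The empty set is therefore the unique smallest valid set.

{}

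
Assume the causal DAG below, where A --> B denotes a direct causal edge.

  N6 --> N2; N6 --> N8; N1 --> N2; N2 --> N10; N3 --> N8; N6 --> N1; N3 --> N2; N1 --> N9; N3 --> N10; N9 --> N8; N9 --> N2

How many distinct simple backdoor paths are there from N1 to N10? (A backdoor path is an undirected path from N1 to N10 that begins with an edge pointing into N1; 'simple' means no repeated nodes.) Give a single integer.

7

A backdoor path from N1 to N10 is any simple undirected path whose first edge points into N1 (i.e. leaves N1 via a parent).
Parents of N1: {N6}.
Enumerating:
  P1: N1 <- N6 -> N2 <- N3 -> N10
  P2: N1 <- N6 -> N2 <- N9 -> N8 <- N3 -> N10
  P3: N1 <- N6 -> N2 -> N10
  P4: N1 <- N6 -> N8 <- N3 -> N2 -> N10
  P5: N1 <- N6 -> N8 <- N3 -> N10
  P6: N1 <- N6 -> N8 <- N9 -> N2 <- N3 -> N10
  P7: N1 <- N6 -> N8 <- N9 -> N2 -> N10
That exhausts the simple backdoor paths. Count: 7.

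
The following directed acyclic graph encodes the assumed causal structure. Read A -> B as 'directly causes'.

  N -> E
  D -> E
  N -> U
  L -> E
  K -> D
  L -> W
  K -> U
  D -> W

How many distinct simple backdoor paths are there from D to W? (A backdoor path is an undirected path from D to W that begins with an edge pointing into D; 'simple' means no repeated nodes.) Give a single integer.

A backdoor path from D to W is any simple undirected path whose first edge points into D (i.e. leaves D via a parent).
Parents of D: {K}.
Enumerating:
  P1: D <- K -> U <- N -> E <- L -> W
That exhausts the simple backdoor paths. Count: 1.

1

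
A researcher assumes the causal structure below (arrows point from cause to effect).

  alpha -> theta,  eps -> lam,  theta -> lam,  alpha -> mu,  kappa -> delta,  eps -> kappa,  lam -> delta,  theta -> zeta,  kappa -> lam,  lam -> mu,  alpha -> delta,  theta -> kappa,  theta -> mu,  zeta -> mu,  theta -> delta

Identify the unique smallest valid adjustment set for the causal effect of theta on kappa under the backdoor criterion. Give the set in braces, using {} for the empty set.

{}

Variables eligible for adjustment (non-descendants of theta, excluding theta and kappa): {alpha, eps}.
Backdoor paths from theta to kappa:
  P1: theta <- alpha -> mu <- lam <- eps -> kappa
  P2: theta <- alpha -> mu <- lam <- kappa
  P3: theta <- alpha -> mu <- lam -> delta <- kappa
  P4: theta <- alpha -> delta <- kappa
  P5: theta <- alpha -> delta <- lam <- eps -> kappa
  P6: theta <- alpha -> delta <- lam <- kappa
Each backdoor path contains an unconditioned collider, so every path is already blocked with the empty conditioning set:
  P1: blocked at collider mu (neither it nor any descendant is in the conditioning set).
  P2: blocked at collider mu (neither it nor any descendant is in the conditioning set).
  P3: blocked at collider mu (neither it nor any descendant is in the conditioning set).
  P4: blocked at collider delta (neither it nor any descendant is in the conditioning set).
  P5: blocked at collider delta (neither it nor any descendant is in the conditioning set).
  P6: blocked at collider delta (neither it nor any descendant is in the conditioning set).
The empty set is therefore the unique smallest valid set.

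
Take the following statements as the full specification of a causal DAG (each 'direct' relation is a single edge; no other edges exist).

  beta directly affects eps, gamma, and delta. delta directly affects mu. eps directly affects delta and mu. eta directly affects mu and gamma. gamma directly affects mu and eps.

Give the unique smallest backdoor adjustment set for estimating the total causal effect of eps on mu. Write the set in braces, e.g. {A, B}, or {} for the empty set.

Variables eligible for adjustment (non-descendants of eps, excluding eps and mu): {beta, eta, gamma}.
Backdoor paths from eps to mu:
  P1: eps <- beta -> gamma <- eta -> mu
  P2: eps <- beta -> gamma -> mu
  P3: eps <- beta -> delta -> mu
  P4: eps <- gamma <- eta -> mu
  P5: eps <- gamma <- beta -> delta -> mu
  P6: eps <- gamma -> mu
The empty set is not sufficient: P2 (eps <- beta -> gamma -> mu) has no collider blocking it and no conditioned non-collider, so it is open.
Try {beta, gamma}:
  P1: blocked at fork node beta ∈ conditioning set.
  P2: blocked at fork node beta ∈ conditioning set.
  P3: blocked at fork node beta ∈ conditioning set.
  P4: blocked at chain node gamma ∈ conditioning set.
  P5: blocked at chain node gamma ∈ conditioning set.
  P6: blocked at fork node gamma ∈ conditioning set.
{beta, gamma} contains no descendant of eps and blocks every backdoor path.
Every element of {beta, gamma} is needed (dropping beta leaves P1 open; dropping gamma leaves P4 open), so no proper subset is valid.
Among all size-2 subsets of the eligible variables, only {beta, gamma} blocks every backdoor path, so it is the unique smallest valid adjustment set.

{beta, gamma}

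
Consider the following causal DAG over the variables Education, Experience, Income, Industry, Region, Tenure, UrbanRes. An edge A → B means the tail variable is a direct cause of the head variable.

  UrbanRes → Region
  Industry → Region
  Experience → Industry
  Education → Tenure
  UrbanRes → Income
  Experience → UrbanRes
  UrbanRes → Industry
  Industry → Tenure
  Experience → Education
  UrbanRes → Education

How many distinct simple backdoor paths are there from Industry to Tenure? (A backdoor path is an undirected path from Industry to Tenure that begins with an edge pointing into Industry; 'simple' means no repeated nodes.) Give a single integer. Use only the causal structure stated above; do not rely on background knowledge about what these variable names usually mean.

4

A backdoor path from Industry to Tenure is any simple undirected path whose first edge points into Industry (i.e. leaves Industry via a parent).
Parents of Industry: {Experience, UrbanRes}.
Enumerating:
  P1: Industry <- Experience -> UrbanRes -> Education -> Tenure
  P2: Industry <- Experience -> Education -> Tenure
  P3: Industry <- UrbanRes <- Experience -> Education -> Tenure
  P4: Industry <- UrbanRes -> Education -> Tenure
That exhausts the simple backdoor paths. Count: 4.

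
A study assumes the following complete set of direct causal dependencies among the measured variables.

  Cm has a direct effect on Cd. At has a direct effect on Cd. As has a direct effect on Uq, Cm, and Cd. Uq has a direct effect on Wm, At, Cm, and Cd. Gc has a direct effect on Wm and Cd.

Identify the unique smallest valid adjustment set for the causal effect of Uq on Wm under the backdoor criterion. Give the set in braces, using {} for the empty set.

{}

Variables eligible for adjustment (non-descendants of Uq, excluding Uq and Wm): {As, Gc}.
Backdoor paths from Uq to Wm:
  P1: Uq <- As -> Cm -> Cd <- Gc -> Wm
  P2: Uq <- As -> Cd <- Gc -> Wm
Each backdoor path contains an unconditioned collider, so every path is already blocked with the empty conditioning set:
  P1: blocked at collider Cd (neither it nor any descendant is in the conditioning set).
  P2: blocked at collider Cd (neither it nor any descendant is in the conditioning set).
The empty set is therefore the unique smallest valid set.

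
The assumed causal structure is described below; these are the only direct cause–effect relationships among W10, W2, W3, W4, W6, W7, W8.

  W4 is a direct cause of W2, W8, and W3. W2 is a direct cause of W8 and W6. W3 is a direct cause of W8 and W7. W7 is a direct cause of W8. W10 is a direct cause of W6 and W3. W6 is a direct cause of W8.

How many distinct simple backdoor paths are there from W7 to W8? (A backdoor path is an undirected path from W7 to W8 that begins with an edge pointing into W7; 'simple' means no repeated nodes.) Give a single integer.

A backdoor path from W7 to W8 is any simple undirected path whose first edge points into W7 (i.e. leaves W7 via a parent).
Parents of W7: {W3}.
Enumerating:
  P1: W7 <- W3 <- W10 -> W6 <- W2 <- W4 -> W8
  P2: W7 <- W3 <- W10 -> W6 <- W2 -> W8
  P3: W7 <- W3 <- W10 -> W6 -> W8
  P4: W7 <- W3 <- W4 -> W2 -> W6 -> W8
  P5: W7 <- W3 <- W4 -> W2 -> W8
  P6: W7 <- W3 <- W4 -> W8
  P7: W7 <- W3 -> W8
That exhausts the simple backdoor paths. Count: 7.

7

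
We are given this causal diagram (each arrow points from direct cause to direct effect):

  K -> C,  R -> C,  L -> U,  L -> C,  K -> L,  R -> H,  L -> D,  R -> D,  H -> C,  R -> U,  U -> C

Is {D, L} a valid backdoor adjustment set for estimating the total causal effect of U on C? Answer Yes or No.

Backdoor paths from U to C (paths whose first edge points into U):
  P1: U <- L <- K -> C
  P2: U <- L -> D <- R -> H -> C
  P3: U <- L -> D <- R -> C
  P4: U <- L -> C
  P5: U <- R -> D <- L <- K -> C
  P6: U <- R -> D <- L -> C
  P7: U <- R -> H -> C
  P8: U <- R -> C
Condition 1 (no descendant of U in the set): holds — descendants of U are {C}; none are in {D, L}.
Condition 2 (every backdoor path blocked by {D, L}):
  P1: blocked at chain node L ∈ conditioning set.
  P2: blocked at fork node L ∈ conditioning set.
  P3: blocked at fork node L ∈ conditioning set.
  P4: blocked at fork node L ∈ conditioning set.
  P5: blocked at chain node L ∈ conditioning set.
  P6: blocked at fork node L ∈ conditioning set.
  P7: open — no interior node is in the conditioning set.
  P8: open — no interior node is in the conditioning set.
{D, L} does not satisfy the backdoor criterion.

No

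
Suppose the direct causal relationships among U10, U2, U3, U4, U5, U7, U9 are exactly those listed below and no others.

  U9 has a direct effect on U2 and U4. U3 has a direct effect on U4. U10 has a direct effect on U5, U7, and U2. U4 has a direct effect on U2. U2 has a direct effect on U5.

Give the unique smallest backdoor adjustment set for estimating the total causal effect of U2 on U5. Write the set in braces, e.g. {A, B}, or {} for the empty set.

Variables eligible for adjustment (non-descendants of U2, excluding U2 and U5): {U10, U3, U4, U7, U9}.
Backdoor paths from U2 to U5:
  P1: U2 <- U10 -> U5
The empty set is not sufficient: P1 (U2 <- U10 -> U5) has no collider blocking it and no conditioned non-collider, so it is open.
Try {U10}:
  P1: blocked at fork node U10 ∈ conditioning set.
{U10} contains no descendant of U2 and blocks every backdoor path.
No other singleton works — e.g. {U3} leaves P1 open — so {U10} is the unique smallest valid adjustment set.

{U10}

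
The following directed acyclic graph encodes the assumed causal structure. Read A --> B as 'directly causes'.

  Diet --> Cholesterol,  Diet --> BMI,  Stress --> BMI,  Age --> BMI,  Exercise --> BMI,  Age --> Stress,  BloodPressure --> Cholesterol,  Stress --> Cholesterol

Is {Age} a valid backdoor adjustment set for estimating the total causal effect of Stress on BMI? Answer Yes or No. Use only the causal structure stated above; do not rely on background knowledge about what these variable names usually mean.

Yes

Backdoor paths from Stress to BMI (paths whose first edge points into Stress):
  P1: Stress <- Age -> BMI
Condition 1 (no descendant of Stress in the set): holds — descendants of Stress are {BMI, Cholesterol}; none are in {Age}.
Condition 2 (every backdoor path blocked by {Age}):
  P1: blocked at fork node Age ∈ conditioning set.
{Age} satisfies the backdoor criterion.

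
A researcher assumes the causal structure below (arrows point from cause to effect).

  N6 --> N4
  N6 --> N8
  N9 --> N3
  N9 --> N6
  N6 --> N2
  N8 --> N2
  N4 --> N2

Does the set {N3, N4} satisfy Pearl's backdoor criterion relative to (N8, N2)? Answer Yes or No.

Backdoor paths from N8 to N2 (paths whose first edge points into N8):
  P1: N8 <- N6 -> N4 -> N2
  P2: N8 <- N6 -> N2
Condition 1 (no descendant of N8 in the set): holds — descendants of N8 are {N2}; none are in {N3, N4}.
Condition 2 (every backdoor path blocked by {N3, N4}):
  P1: blocked at chain node N4 ∈ conditioning set.
  P2: open — no interior node is in the conditioning set.
{N3, N4} does not satisfy the backdoor criterion.

No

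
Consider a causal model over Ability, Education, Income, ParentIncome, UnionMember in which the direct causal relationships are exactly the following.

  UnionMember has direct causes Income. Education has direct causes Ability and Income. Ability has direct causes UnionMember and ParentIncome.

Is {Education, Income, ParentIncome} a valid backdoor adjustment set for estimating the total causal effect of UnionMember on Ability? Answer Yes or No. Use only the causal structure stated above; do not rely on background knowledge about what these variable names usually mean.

No

Backdoor paths from UnionMember to Ability (paths whose first edge points into UnionMember):
  P1: UnionMember <- Income -> Education <- Ability
Condition 1 (no descendant of UnionMember in the set): FAILS — Education is a descendant of UnionMember.
Condition 2 (every backdoor path blocked by {Education, Income, ParentIncome}):
  P1: blocked at fork node Income ∈ conditioning set.
{Education, Income, ParentIncome} does not satisfy the backdoor criterion.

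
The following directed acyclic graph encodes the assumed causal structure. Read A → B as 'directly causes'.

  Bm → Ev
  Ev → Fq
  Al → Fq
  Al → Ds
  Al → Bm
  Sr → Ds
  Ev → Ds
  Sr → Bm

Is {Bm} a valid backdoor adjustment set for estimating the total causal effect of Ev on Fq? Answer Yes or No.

Yes

Backdoor paths from Ev to Fq (paths whose first edge points into Ev):
  P1: Ev <- Bm <- Sr -> Ds <- Al -> Fq
  P2: Ev <- Bm <- Al -> Fq
Condition 1 (no descendant of Ev in the set): holds — descendants of Ev are {Ds, Fq}; none are in {Bm}.
Condition 2 (every backdoor path blocked by {Bm}):
  P1: blocked at chain node Bm ∈ conditioning set.
  P2: blocked at chain node Bm ∈ conditioning set.
{Bm} satisfies the backdoor criterion.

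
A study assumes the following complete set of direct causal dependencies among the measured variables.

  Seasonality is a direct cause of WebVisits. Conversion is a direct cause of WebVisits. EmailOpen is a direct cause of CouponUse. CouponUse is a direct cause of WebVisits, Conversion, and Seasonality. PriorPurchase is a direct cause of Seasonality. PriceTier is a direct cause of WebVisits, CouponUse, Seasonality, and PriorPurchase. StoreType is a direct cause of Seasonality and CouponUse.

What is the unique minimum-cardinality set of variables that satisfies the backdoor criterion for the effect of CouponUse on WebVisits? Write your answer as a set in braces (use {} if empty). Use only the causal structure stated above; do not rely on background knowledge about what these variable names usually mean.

Variables eligible for adjustment (non-descendants of CouponUse, excluding CouponUse and WebVisits): {EmailOpen, PriceTier, PriorPurchase, StoreType}.
Backdoor paths from CouponUse to WebVisits:
  P1: CouponUse <- PriceTier -> PriorPurchase -> Seasonality -> WebVisits
  P2: CouponUse <- PriceTier -> Seasonality -> WebVisits
  P3: CouponUse <- PriceTier -> WebVisits
  P4: CouponUse <- StoreType -> Seasonality <- PriceTier -> WebVisits
  P5: CouponUse <- StoreType -> Seasonality <- PriorPurchase <- PriceTier -> WebVisits
  P6: CouponUse <- StoreType -> Seasonality -> WebVisits
The empty set is not sufficient: P1 (CouponUse <- PriceTier -> PriorPurchase -> Seasonality -> WebVisits) has no collider blocking it and no conditioned non-collider, so it is open.
Try {PriceTier, StoreType}:
  P1: blocked at fork node PriceTier ∈ conditioning set.
  P2: blocked at fork node PriceTier ∈ conditioning set.
  P3: blocked at fork node PriceTier ∈ conditioning set.
  P4: blocked at fork node StoreType ∈ conditioning set.
  P5: blocked at fork node StoreType ∈ conditioning set.
  P6: blocked at fork node StoreType ∈ conditioning set.
{PriceTier, StoreType} contains no descendant of CouponUse and blocks every backdoor path.
Every element of {PriceTier, StoreType} is needed (dropping PriceTier leaves P1 open; dropping StoreType leaves P6 open), so no proper subset is valid.
Among all size-2 subsets of the eligible variables, only {PriceTier, StoreType} blocks every backdoor path, so it is the unique smallest valid adjustment set.

{PriceTier, StoreType}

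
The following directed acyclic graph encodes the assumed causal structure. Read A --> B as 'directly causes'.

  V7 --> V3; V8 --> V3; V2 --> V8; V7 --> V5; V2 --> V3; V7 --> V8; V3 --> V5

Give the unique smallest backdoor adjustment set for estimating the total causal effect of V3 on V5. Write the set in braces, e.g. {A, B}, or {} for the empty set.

Variables eligible for adjustment (non-descendants of V3, excluding V3 and V5): {V2, V7, V8}.
Backdoor paths from V3 to V5:
  P1: V3 <- V7 -> V5
  P2: V3 <- V2 -> V8 <- V7 -> V5
  P3: V3 <- V8 <- V7 -> V5
The empty set is not sufficient: P1 (V3 <- V7 -> V5) has no collider blocking it and no conditioned non-collider, so it is open.
Try {V7}:
  P1: blocked at fork node V7 ∈ conditioning set.
  P2: blocked at collider V8 (neither it nor any descendant is in the conditioning set).
  P3: blocked at fork node V7 ∈ conditioning set.
{V7} contains no descendant of V3 and blocks every backdoor path.
No other singleton works — e.g. {V2} leaves P1 open — so {V7} is the unique smallest valid adjustment set.

{V7}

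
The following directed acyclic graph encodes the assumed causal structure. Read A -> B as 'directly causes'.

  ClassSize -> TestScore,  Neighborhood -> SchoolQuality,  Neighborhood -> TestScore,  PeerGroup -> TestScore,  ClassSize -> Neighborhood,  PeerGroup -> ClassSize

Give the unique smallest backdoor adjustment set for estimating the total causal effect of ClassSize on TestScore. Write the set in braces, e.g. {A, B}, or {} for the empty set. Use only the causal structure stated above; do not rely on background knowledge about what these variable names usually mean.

Variables eligible for adjustment (non-descendants of ClassSize, excluding ClassSize and TestScore): {PeerGroup}.
Backdoor paths from ClassSize to TestScore:
  P1: ClassSize <- PeerGroup -> TestScore
The empty set is not sufficient: P1 (ClassSize <- PeerGroup -> TestScore) has no collider blocking it and no conditioned non-collider, so it is open.
Try {PeerGroup}:
  P1: blocked at fork node PeerGroup ∈ conditioning set.
{PeerGroup} contains no descendant of ClassSize and blocks every backdoor path.
{PeerGroup} is the unique smallest valid adjustment set.

{PeerGroup}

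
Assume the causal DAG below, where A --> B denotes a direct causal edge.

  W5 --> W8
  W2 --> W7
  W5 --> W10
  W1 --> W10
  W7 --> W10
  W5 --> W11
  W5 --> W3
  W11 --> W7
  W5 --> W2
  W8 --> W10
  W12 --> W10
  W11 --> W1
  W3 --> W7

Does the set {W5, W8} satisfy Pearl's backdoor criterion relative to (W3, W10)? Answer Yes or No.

Yes

Backdoor paths from W3 to W10 (paths whose first edge points into W3):
  P1: W3 <- W5 -> W2 -> W7 <- W11 -> W1 -> W10
  P2: W3 <- W5 -> W2 -> W7 -> W10
  P3: W3 <- W5 -> W8 -> W10
  P4: W3 <- W5 -> W11 -> W7 -> W10
  P5: W3 <- W5 -> W11 -> W1 -> W10
  P6: W3 <- W5 -> W10
Condition 1 (no descendant of W3 in the set): holds — descendants of W3 are {W10, W7}; none are in {W5, W8}.
Condition 2 (every backdoor path blocked by {W5, W8}):
  P1: blocked at fork node W5 ∈ conditioning set.
  P2: blocked at fork node W5 ∈ conditioning set.
  P3: blocked at fork node W5 ∈ conditioning set.
  P4: blocked at fork node W5 ∈ conditioning set.
  P5: blocked at fork node W5 ∈ conditioning set.
  P6: blocked at fork node W5 ∈ conditioning set.
{W5, W8} satisfies the backdoor criterion.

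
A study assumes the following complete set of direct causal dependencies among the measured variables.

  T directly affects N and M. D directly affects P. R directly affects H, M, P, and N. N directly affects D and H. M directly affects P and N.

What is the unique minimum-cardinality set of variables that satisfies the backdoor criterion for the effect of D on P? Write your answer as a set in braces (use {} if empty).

Variables eligible for adjustment (non-descendants of D, excluding D and P): {H, M, N, R, T}.
Backdoor paths from D to P:
  P1: D <- N <- T -> M <- R -> P
  P2: D <- N <- T -> M -> P
  P3: D <- N <- R -> M -> P
  P4: D <- N <- R -> P
  P5: D <- N <- M <- R -> P
  P6: D <- N <- M -> P
  P7: D <- N -> H <- R -> M -> P
  P8: D <- N -> H <- R -> P
The empty set is not sufficient: P2 (D <- N <- T -> M -> P) has no collider blocking it and no conditioned non-collider, so it is open.
Try {N}:
  P1: blocked at chain node N ∈ conditioning set.
  P2: blocked at chain node N ∈ conditioning set.
  P3: blocked at chain node N ∈ conditioning set.
  P4: blocked at chain node N ∈ conditioning set.
  P5: blocked at chain node N ∈ conditioning set.
  P6: blocked at chain node N ∈ conditioning set.
  P7: blocked at fork node N ∈ conditioning set.
  P8: blocked at fork node N ∈ conditioning set.
{N} contains no descendant of D and blocks every backdoor path.
No other singleton works — e.g. {T} leaves P3 open — so {N} is the unique smallest valid adjustment set.

{N}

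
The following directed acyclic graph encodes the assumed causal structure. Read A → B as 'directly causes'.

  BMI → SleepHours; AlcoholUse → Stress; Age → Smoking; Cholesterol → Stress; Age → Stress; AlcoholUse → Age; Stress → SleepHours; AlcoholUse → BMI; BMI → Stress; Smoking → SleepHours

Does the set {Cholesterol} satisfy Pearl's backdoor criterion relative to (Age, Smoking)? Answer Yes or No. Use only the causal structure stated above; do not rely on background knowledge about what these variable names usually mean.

Yes

Backdoor paths from Age to Smoking (paths whose first edge points into Age):
  P1: Age <- AlcoholUse -> BMI -> Stress -> SleepHours <- Smoking
  P2: Age <- AlcoholUse -> BMI -> SleepHours <- Smoking
  P3: Age <- AlcoholUse -> Stress <- BMI -> SleepHours <- Smoking
  P4: Age <- AlcoholUse -> Stress -> SleepHours <- Smoking
Condition 1 (no descendant of Age in the set): holds — descendants of Age are {SleepHours, Smoking, Stress}; none are in {Cholesterol}.
Condition 2 (every backdoor path blocked by {Cholesterol}):
  P1: blocked at collider SleepHours (neither it nor any descendant is in the conditioning set).
  P2: blocked at collider SleepHours (neither it nor any descendant is in the conditioning set).
  P3: blocked at collider Stress (neither it nor any descendant is in the conditioning set).
  P4: blocked at collider SleepHours (neither it nor any descendant is in the conditioning set).
{Cholesterol} satisfies the backdoor criterion.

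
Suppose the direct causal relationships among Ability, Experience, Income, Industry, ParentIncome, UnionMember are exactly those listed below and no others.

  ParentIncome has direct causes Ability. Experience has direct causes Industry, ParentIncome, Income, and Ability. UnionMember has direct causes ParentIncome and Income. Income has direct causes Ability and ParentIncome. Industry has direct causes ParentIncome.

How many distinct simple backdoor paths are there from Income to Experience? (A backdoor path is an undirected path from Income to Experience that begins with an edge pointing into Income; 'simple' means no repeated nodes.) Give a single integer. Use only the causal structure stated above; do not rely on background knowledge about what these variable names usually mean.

6

A backdoor path from Income to Experience is any simple undirected path whose first edge points into Income (i.e. leaves Income via a parent).
Parents of Income: {Ability, ParentIncome}.
Enumerating:
  P1: Income <- Ability -> ParentIncome -> Industry -> Experience
  P2: Income <- Ability -> ParentIncome -> Experience
  P3: Income <- Ability -> Experience
  P4: Income <- ParentIncome <- Ability -> Experience
  P5: Income <- ParentIncome -> Industry -> Experience
  P6: Income <- ParentIncome -> Experience
That exhausts the simple backdoor paths. Count: 6.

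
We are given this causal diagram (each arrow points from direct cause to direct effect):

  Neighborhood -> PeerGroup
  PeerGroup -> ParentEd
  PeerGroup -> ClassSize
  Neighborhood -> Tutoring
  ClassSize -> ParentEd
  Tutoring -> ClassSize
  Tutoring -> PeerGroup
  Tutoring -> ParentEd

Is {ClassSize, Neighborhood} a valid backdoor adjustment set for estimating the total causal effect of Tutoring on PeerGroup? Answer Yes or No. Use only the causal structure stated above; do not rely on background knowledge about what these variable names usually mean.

No

Backdoor paths from Tutoring to PeerGroup (paths whose first edge points into Tutoring):
  P1: Tutoring <- Neighborhood -> PeerGroup
Condition 1 (no descendant of Tutoring in the set): FAILS — ClassSize is a descendant of Tutoring.
Condition 2 (every backdoor path blocked by {ClassSize, Neighborhood}):
  P1: blocked at fork node Neighborhood ∈ conditioning set.
{ClassSize, Neighborhood} does not satisfy the backdoor criterion.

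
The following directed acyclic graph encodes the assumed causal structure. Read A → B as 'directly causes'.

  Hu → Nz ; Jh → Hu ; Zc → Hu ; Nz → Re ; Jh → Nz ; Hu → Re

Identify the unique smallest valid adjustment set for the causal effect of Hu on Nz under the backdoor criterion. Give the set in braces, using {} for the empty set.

{Jh}

Variables eligible for adjustment (non-descendants of Hu, excluding Hu and Nz): {Jh, Zc}.
Backdoor paths from Hu to Nz:
  P1: Hu <- Jh -> Nz
The empty set is not sufficient: P1 (Hu <- Jh -> Nz) has no collider blocking it and no conditioned non-collider, so it is open.
Try {Jh}:
  P1: blocked at fork node Jh ∈ conditioning set.
{Jh} contains no descendant of Hu and blocks every backdoor path.
No other singleton works — e.g. {Zc} leaves P1 open — so {Jh} is the unique smallest valid adjustment set.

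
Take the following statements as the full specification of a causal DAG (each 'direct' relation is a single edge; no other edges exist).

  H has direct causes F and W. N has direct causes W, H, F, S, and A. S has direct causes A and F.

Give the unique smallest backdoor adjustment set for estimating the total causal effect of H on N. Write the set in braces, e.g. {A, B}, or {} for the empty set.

{F, W}

Variables eligible for adjustment (non-descendants of H, excluding H and N): {A, F, S, W}.
Backdoor paths from H to N:
  P1: H <- F -> S <- A -> N
  P2: H <- F -> S -> N
  P3: H <- F -> N
  P4: H <- W -> N
The empty set is not sufficient: P2 (H <- F -> S -> N) has no collider blocking it and no conditioned non-collider, so it is open.
Try {F, W}:
  P1: blocked at fork node F ∈ conditioning set.
  P2: blocked at fork node F ∈ conditioning set.
  P3: blocked at fork node F ∈ conditioning set.
  P4: blocked at fork node W ∈ conditioning set.
{F, W} contains no descendant of H and blocks every backdoor path.
Every element of {F, W} is needed (dropping F leaves P2 open; dropping W leaves P4 open), so no proper subset is valid.
Among all size-2 subsets of the eligible variables, only {F, W} blocks every backdoor path, so it is the unique smallest valid adjustment set.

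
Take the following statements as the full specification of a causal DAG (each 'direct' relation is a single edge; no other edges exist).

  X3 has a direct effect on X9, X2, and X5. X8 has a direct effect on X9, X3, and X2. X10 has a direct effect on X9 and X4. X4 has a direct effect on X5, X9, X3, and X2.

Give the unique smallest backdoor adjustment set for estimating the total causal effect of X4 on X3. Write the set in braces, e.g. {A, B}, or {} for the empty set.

Variables eligible for adjustment (non-descendants of X4, excluding X4 and X3): {X10, X8}.
Backdoor paths from X4 to X3:
  P1: X4 <- X10 -> X9 <- X8 -> X3
  P2: X4 <- X10 -> X9 <- X8 -> X2 <- X3
  P3: X4 <- X10 -> X9 <- X3
Each backdoor path contains an unconditioned collider, so every path is already blocked with the empty conditioning set:
  P1: blocked at collider X9 (neither it nor any descendant is in the conditioning set).
  P2: blocked at collider X9 (neither it nor any descendant is in the conditioning set).
  P3: blocked at collider X9 (neither it nor any descendant is in the conditioning set).
The empty set is therefore the unique smallest valid set.

{}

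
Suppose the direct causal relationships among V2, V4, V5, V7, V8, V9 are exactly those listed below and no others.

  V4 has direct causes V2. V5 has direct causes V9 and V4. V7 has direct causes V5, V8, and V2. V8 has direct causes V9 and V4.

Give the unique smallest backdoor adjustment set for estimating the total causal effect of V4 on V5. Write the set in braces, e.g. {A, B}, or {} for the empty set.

{}

Variables eligible for adjustment (non-descendants of V4, excluding V4 and V5): {V2, V9}.
Backdoor paths from V4 to V5:
  P1: V4 <- V2 -> V7 <- V8 <- V9 -> V5
  P2: V4 <- V2 -> V7 <- V5
Each backdoor path contains an unconditioned collider, so every path is already blocked with the empty conditioning set:
  P1: blocked at collider V7 (neither it nor any descendant is in the conditioning set).
  P2: blocked at collider V7 (neither it nor any descendant is in the conditioning set).
The empty set is therefore the unique smallest valid set.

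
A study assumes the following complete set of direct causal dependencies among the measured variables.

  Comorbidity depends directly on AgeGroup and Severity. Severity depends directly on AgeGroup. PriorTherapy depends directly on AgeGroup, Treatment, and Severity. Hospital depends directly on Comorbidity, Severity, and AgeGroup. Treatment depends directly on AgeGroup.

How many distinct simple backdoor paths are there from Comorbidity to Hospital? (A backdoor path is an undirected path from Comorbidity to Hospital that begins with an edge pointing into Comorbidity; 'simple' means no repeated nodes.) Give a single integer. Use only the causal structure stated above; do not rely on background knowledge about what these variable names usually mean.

8

A backdoor path from Comorbidity to Hospital is any simple undirected path whose first edge points into Comorbidity (i.e. leaves Comorbidity via a parent).
Parents of Comorbidity: {AgeGroup, Severity}.
Enumerating:
  P1: Comorbidity <- AgeGroup -> Treatment -> PriorTherapy <- Severity -> Hospital
  P2: Comorbidity <- AgeGroup -> Severity -> Hospital
  P3: Comorbidity <- AgeGroup -> PriorTherapy <- Severity -> Hospital
  P4: Comorbidity <- AgeGroup -> Hospital
  P5: Comorbidity <- Severity <- AgeGroup -> Hospital
  P6: Comorbidity <- Severity -> PriorTherapy <- AgeGroup -> Hospital
  P7: Comorbidity <- Severity -> PriorTherapy <- Treatment <- AgeGroup -> Hospital
  P8: Comorbidity <- Severity -> Hospital
That exhausts the simple backdoor paths. Count: 8.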